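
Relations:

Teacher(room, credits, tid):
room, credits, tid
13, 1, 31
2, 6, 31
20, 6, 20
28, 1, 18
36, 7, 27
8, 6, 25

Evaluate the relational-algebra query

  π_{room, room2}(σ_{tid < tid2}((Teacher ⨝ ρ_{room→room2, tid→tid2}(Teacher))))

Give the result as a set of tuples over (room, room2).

ρ[room→room2, tid→tid2]: schema becomes (room2, credits, tid2); tuples unchanged.
Natural join on credits: {(13, 1, 31, 13, 31), (13, 1, 31, 28, 18), (2, 6, 31, 2, 31), (2, 6, 31, 20, 20), (2, 6, 31, 8, 25), (20, 6, 20, 2, 31), (20, 6, 20, 20, 20), (20, 6, 20, 8, 25), (28, 1, 18, 13, 31), (28, 1, 18, 28, 18), (36, 7, 27, 36, 27), (8, 6, 25, 2, 31), (8, 6, 25, 20, 20), (8, 6, 25, 8, 25)}
Selection tid < tid2: {(20, 6, 20, 2, 31), (20, 6, 20, 8, 25), (28, 1, 18, 13, 31), (8, 6, 25, 2, 31)}
Projecting to room, room2: {(20, 2), (20, 8), (28, 13), (8, 2)}

{(20, 2), (20, 8), (28, 13), (8, 2)}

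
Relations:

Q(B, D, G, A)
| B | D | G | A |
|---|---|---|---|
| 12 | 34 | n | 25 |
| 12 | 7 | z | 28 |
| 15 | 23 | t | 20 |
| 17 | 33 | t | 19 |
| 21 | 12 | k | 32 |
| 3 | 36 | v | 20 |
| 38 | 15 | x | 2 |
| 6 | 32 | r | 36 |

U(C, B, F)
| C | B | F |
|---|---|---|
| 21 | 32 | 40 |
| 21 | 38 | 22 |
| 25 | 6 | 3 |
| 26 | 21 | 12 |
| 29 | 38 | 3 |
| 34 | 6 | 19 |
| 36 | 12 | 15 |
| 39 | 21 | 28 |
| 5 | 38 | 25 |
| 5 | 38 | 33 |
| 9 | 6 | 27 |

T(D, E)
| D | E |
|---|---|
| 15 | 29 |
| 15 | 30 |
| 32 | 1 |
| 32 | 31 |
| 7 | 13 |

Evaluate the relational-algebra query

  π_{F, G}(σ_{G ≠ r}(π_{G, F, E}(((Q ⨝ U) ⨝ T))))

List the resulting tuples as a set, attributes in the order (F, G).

Joining Q and U on B yields {(12, 34, n, 25, 36, 15), (12, 7, z, 28, 36, 15), (21, 12, k, 32, 26, 12), (21, 12, k, 32, 39, 28), (38, 15, x, 2, 21, 22), (38, 15, x, 2, 29, 3), (38, 15, x, 2, 5, 25), (38, 15, x, 2, 5, 33), (6, 32, r, 36, 25, 3), (6, 32, r, 36, 34, 19), (6, 32, r, 36, 9, 27)}.
Joining (Q ⨝ U) and T on D yields {(12, 7, z, 28, 36, 15, 13), (38, 15, x, 2, 21, 22, 29), (38, 15, x, 2, 21, 22, 30), (38, 15, x, 2, 29, 3, 29), (38, 15, x, 2, 29, 3, 30), (38, 15, x, 2, 5, 25, 29), (38, 15, x, 2, 5, 25, 30), (38, 15, x, 2, 5, 33, 29), (38, 15, x, 2, 5, 33, 30), (6, 32, r, 36, 25, 3, 1), (6, 32, r, 36, 25, 3, 31), (6, 32, r, 36, 34, 19, 1), (6, 32, r, 36, 34, 19, 31), (6, 32, r, 36, 9, 27, 1), (6, 32, r, 36, 9, 27, 31)}.
π[G, F, E]: project onto (G, F, E) → {(r, 19, 1), (r, 19, 31), (r, 27, 1), (r, 27, 31), (r, 3, 1), (r, 3, 31), (x, 22, 29), (x, 22, 30), (x, 25, 29), (x, 25, 30), (x, 3, 29), (x, 3, 30), (x, 33, 29), (x, 33, 30), (z, 15, 13)}
Selection G ≠ r: {(x, 22, 29), (x, 22, 30), (x, 25, 29), (x, 25, 30), (x, 3, 29), (x, 3, 30), (x, 33, 29), (x, 33, 30), (z, 15, 13)}
π[F, G]: project onto (F, G) (4 duplicate(s) eliminated) → {(15, z), (22, x), (25, x), (3, x), (33, x)}

{(15, z), (22, x), (25, x), (3, x), (33, x)}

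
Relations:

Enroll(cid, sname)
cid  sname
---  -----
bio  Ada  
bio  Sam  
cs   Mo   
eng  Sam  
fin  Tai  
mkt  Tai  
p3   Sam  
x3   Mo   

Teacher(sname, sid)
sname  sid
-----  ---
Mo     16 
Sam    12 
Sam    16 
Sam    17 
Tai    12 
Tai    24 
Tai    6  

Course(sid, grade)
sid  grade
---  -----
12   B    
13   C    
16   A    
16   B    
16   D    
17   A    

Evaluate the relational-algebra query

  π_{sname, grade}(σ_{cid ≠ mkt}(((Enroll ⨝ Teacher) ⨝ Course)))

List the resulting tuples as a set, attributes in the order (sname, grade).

{(Mo, A), (Mo, B), (Mo, D), (Sam, A), (Sam, B), (Sam, D), (Tai, B)}

Enroll ⋈ Teacher (natural join on sname): {(bio, Sam, 12), (bio, Sam, 16), (bio, Sam, 17), (cs, Mo, 16), (eng, Sam, 12), (eng, Sam, 16), (eng, Sam, 17), (fin, Tai, 12), (fin, Tai, 24), (fin, Tai, 6), (mkt, Tai, 12), (mkt, Tai, 24), (mkt, Tai, 6), (p3, Sam, 12), (p3, Sam, 16), (p3, Sam, 17), (x3, Mo, 16)}
(Enroll ⨝ Teacher) ⋈ Course (natural join on sid): {(bio, Sam, 12, B), (bio, Sam, 16, A), (bio, Sam, 16, B), (bio, Sam, 16, D), (bio, Sam, 17, A), (cs, Mo, 16, A), (cs, Mo, 16, B), (cs, Mo, 16, D), (eng, Sam, 12, B), (eng, Sam, 16, A), (eng, Sam, 16, B), (eng, Sam, 16, D), (eng, Sam, 17, A), (fin, Tai, 12, B), (mkt, Tai, 12, B), (p3, Sam, 12, B), (p3, Sam, 16, A), (p3, Sam, 16, B), (p3, Sam, 16, D), (p3, Sam, 17, A), (x3, Mo, 16, A), (x3, Mo, 16, B), (x3, Mo, 16, D)}
Apply σ_{cid ≠ mkt}; surviving tuples: {(bio, Sam, 12, B), (bio, Sam, 16, A), (bio, Sam, 16, B), (bio, Sam, 16, D), (bio, Sam, 17, A), (cs, Mo, 16, A), (cs, Mo, 16, B), (cs, Mo, 16, D), (eng, Sam, 12, B), (eng, Sam, 16, A), (eng, Sam, 16, B), (eng, Sam, 16, D), (eng, Sam, 17, A), (fin, Tai, 12, B), (p3, Sam, 12, B), (p3, Sam, 16, A), (p3, Sam, 16, B), (p3, Sam, 16, D), (p3, Sam, 17, A), (x3, Mo, 16, A), (x3, Mo, 16, B), (x3, Mo, 16, D)}
π[sname, grade]: project onto (sname, grade) (15 duplicate(s) eliminated) → {(Mo, A), (Mo, B), (Mo, D), (Sam, A), (Sam, B), (Sam, D), (Tai, B)}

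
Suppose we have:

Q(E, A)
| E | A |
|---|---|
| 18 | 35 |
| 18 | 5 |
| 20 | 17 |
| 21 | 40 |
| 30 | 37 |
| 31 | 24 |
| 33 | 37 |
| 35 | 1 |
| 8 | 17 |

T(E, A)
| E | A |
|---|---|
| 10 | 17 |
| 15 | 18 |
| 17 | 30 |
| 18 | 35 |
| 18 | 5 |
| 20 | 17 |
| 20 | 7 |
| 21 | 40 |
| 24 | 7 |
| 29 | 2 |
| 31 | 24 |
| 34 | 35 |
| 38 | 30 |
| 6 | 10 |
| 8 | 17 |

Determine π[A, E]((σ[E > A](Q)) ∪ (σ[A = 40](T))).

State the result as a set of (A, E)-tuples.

Filtering on E > A leaves {(18, 5), (20, 17), (31, 24), (35, 1)}.
Filtering on A = 40 leaves {(21, 40)}.
Taking the union: {(18, 5), (20, 17), (21, 40), (31, 24), (35, 1)}
π_{A, E} gives {(1, 35), (17, 20), (24, 31), (40, 21), (5, 18)}.

{(1, 35), (17, 20), (24, 31), (40, 21), (5, 18)}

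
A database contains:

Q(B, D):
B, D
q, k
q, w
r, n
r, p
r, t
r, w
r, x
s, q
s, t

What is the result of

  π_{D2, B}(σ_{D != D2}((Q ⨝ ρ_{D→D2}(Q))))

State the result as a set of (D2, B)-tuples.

{(k, q), (n, r), (p, r), (q, s), (t, r), (t, s), (w, q), (w, r), (x, r)}

ρ[D→D2]: schema becomes (B, D2); tuples unchanged.
Joining Q and ρ_{D→D2}(Q) on B yields {(q, k, k), (q, k, w), (q, w, k), (q, w, w), (r, n, n), (r, n, p), (r, n, t), (r, n, w), (r, n, x), (r, p, n), (r, p, p), (r, p, t), (r, p, w), (r, p, x), (r, t, n), (r, t, p), (r, t, t), (r, t, w), (r, t, x), (r, w, n), (r, w, p), (r, w, t), (r, w, w), (r, w, x), (r, x, n), (r, x, p), (r, x, t), (r, x, w), (r, x, x), (s, q, q), (s, q, t), (s, t, q), (s, t, t)}.
Filtering on D != D2 leaves {(q, k, w), (q, w, k), (r, n, p), (r, n, t), (r, n, w), (r, n, x), (r, p, n), (r, p, t), (r, p, w), (r, p, x), (r, t, n), (r, t, p), (r, t, w), (r, t, x), (r, w, n), (r, w, p), (r, w, t), (r, w, x), (r, x, n), (r, x, p), (r, x, t), (r, x, w), (s, q, t), (s, t, q)}.
Projecting to D2, B (15 duplicate(s) eliminated): {(k, q), (n, r), (p, r), (q, s), (t, r), (t, s), (w, q), (w, r), (x, r)}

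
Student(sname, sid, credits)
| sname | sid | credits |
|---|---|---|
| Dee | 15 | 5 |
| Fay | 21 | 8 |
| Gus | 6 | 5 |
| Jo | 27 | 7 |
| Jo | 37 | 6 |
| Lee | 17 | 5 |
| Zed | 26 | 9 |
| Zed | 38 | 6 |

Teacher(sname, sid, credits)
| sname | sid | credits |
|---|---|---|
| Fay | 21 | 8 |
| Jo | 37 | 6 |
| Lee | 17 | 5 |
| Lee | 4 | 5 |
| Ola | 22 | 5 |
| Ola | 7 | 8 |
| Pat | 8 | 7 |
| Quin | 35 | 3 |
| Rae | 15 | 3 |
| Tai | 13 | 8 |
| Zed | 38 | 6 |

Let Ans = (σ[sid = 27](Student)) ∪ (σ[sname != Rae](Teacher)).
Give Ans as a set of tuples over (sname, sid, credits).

Apply σ_{sid = 27}; surviving tuples: {(Jo, 27, 7)}
Apply σ_{sname != Rae}; surviving tuples: {(Fay, 21, 8), (Jo, 37, 6), (Lee, 17, 5), (Lee, 4, 5), (Ola, 22, 5), (Ola, 7, 8), (Pat, 8, 7), (Quin, 35, 3), (Tai, 13, 8), (Zed, 38, 6)}
Set union of the two operands is {(Fay, 21, 8), (Jo, 27, 7), (Jo, 37, 6), (Lee, 17, 5), (Lee, 4, 5), (Ola, 22, 5), (Ola, 7, 8), (Pat, 8, 7), (Quin, 35, 3), (Tai, 13, 8), (Zed, 38, 6)}.

{(Fay, 21, 8), (Jo, 27, 7), (Jo, 37, 6), (Lee, 17, 5), (Lee, 4, 5), (Ola, 22, 5), (Ola, 7, 8), (Pat, 8, 7), (Quin, 35, 3), (Tai, 13, 8), (Zed, 38, 6)}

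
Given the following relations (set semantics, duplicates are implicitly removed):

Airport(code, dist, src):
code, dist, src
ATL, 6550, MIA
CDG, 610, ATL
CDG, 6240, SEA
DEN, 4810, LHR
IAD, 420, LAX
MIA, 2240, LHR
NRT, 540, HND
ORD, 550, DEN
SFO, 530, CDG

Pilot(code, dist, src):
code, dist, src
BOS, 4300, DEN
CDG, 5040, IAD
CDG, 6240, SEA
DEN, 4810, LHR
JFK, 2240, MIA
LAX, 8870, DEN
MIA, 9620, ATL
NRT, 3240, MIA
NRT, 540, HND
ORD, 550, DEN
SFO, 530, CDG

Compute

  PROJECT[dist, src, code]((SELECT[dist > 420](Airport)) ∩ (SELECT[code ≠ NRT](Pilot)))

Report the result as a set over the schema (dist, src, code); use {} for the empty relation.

σ[dist > 420]: keep tuples satisfying dist > 420 → {(ATL, 6550, MIA), (CDG, 610, ATL), (CDG, 6240, SEA), (DEN, 4810, LHR), (MIA, 2240, LHR), (NRT, 540, HND), (ORD, 550, DEN), (SFO, 530, CDG)}
σ[code ≠ NRT]: keep tuples satisfying code ≠ NRT → {(BOS, 4300, DEN), (CDG, 5040, IAD), (CDG, 6240, SEA), (DEN, 4810, LHR), (JFK, 2240, MIA), (LAX, 8870, DEN), (MIA, 9620, ATL), (ORD, 550, DEN), (SFO, 530, CDG)}
Set intersection of the two operands is {(CDG, 6240, SEA), (DEN, 4810, LHR), (ORD, 550, DEN), (SFO, 530, CDG)}.
π_{dist, src, code} gives {(4810, LHR, DEN), (530, CDG, SFO), (550, DEN, ORD), (6240, SEA, CDG)}.

{(4810, LHR, DEN), (530, CDG, SFO), (550, DEN, ORD), (6240, SEA, CDG)}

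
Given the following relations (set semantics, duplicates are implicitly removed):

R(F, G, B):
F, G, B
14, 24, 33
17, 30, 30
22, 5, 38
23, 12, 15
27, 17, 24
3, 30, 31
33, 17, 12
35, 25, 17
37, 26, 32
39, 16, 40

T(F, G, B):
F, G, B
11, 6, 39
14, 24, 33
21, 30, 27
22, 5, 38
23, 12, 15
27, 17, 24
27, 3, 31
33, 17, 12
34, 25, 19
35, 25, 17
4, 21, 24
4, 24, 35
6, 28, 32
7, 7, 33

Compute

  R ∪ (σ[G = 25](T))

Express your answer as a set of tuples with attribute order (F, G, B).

{(14, 24, 33), (17, 30, 30), (22, 5, 38), (23, 12, 15), (27, 17, 24), (3, 30, 31), (33, 17, 12), (34, 25, 19), (35, 25, 17), (37, 26, 32), (39, 16, 40)}

Filtering on G = 25 leaves {(34, 25, 19), (35, 25, 17)}.
Union: {(14, 24, 33), (17, 30, 30), (22, 5, 38), (23, 12, 15), (27, 17, 24), (3, 30, 31), (33, 17, 12), (35, 25, 17), (37, 26, 32), (39, 16, 40)} with {(34, 25, 19), (35, 25, 17)} → {(14, 24, 33), (17, 30, 30), (22, 5, 38), (23, 12, 15), (27, 17, 24), (3, 30, 31), (33, 17, 12), (34, 25, 19), (35, 25, 17), (37, 26, 32), (39, 16, 40)}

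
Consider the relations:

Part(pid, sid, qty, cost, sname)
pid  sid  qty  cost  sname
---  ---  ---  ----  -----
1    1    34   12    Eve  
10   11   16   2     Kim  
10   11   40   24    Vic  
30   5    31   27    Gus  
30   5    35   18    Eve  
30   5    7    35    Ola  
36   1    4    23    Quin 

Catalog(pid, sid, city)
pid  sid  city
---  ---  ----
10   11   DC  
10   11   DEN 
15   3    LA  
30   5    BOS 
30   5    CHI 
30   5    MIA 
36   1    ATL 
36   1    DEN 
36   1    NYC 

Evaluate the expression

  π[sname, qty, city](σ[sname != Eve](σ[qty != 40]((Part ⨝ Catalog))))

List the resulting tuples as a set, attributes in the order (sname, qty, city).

{(Gus, 31, BOS), (Gus, 31, CHI), (Gus, 31, MIA), (Kim, 16, DC), (Kim, 16, DEN), (Ola, 7, BOS), (Ola, 7, CHI), (Ola, 7, MIA), (Quin, 4, ATL), (Quin, 4, DEN), (Quin, 4, NYC)}

Natural join on pid, sid: {(10, 11, 16, 2, Kim, DC), (10, 11, 16, 2, Kim, DEN), (10, 11, 40, 24, Vic, DC), (10, 11, 40, 24, Vic, DEN), (30, 5, 31, 27, Gus, BOS), (30, 5, 31, 27, Gus, CHI), (30, 5, 31, 27, Gus, MIA), (30, 5, 35, 18, Eve, BOS), (30, 5, 35, 18, Eve, CHI), (30, 5, 35, 18, Eve, MIA), (30, 5, 7, 35, Ola, BOS), (30, 5, 7, 35, Ola, CHI), (30, 5, 7, 35, Ola, MIA), (36, 1, 4, 23, Quin, ATL), (36, 1, 4, 23, Quin, DEN), (36, 1, 4, 23, Quin, NYC)}
Filtering on qty != 40 leaves {(10, 11, 16, 2, Kim, DC), (10, 11, 16, 2, Kim, DEN), (30, 5, 31, 27, Gus, BOS), (30, 5, 31, 27, Gus, CHI), (30, 5, 31, 27, Gus, MIA), (30, 5, 35, 18, Eve, BOS), (30, 5, 35, 18, Eve, CHI), (30, 5, 35, 18, Eve, MIA), (30, 5, 7, 35, Ola, BOS), (30, 5, 7, 35, Ola, CHI), (30, 5, 7, 35, Ola, MIA), (36, 1, 4, 23, Quin, ATL), (36, 1, 4, 23, Quin, DEN), (36, 1, 4, 23, Quin, NYC)}.
Filtering on sname != Eve leaves {(10, 11, 16, 2, Kim, DC), (10, 11, 16, 2, Kim, DEN), (30, 5, 31, 27, Gus, BOS), (30, 5, 31, 27, Gus, CHI), (30, 5, 31, 27, Gus, MIA), (30, 5, 7, 35, Ola, BOS), (30, 5, 7, 35, Ola, CHI), (30, 5, 7, 35, Ola, MIA), (36, 1, 4, 23, Quin, ATL), (36, 1, 4, 23, Quin, DEN), (36, 1, 4, 23, Quin, NYC)}.
π[sname, qty, city]: project onto (sname, qty, city) → {(Gus, 31, BOS), (Gus, 31, CHI), (Gus, 31, MIA), (Kim, 16, DC), (Kim, 16, DEN), (Ola, 7, BOS), (Ola, 7, CHI), (Ola, 7, MIA), (Quin, 4, ATL), (Quin, 4, DEN), (Quin, 4, NYC)}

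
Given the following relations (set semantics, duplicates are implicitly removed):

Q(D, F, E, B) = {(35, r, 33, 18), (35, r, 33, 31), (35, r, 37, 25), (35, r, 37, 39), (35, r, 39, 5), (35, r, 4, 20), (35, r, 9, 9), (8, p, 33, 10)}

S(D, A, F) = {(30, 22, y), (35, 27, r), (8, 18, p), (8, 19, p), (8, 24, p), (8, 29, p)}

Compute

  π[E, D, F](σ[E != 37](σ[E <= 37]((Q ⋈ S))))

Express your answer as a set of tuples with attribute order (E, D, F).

{(33, 35, r), (33, 8, p), (4, 35, r), (9, 35, r)}

Q ⋈ S (natural join on D, F): {(35, r, 33, 18, 27), (35, r, 33, 31, 27), (35, r, 37, 25, 27), (35, r, 37, 39, 27), (35, r, 39, 5, 27), (35, r, 4, 20, 27), (35, r, 9, 9, 27), (8, p, 33, 10, 18), (8, p, 33, 10, 19), (8, p, 33, 10, 24), (8, p, 33, 10, 29)}
Filtering on E <= 37 leaves {(35, r, 33, 18, 27), (35, r, 33, 31, 27), (35, r, 37, 25, 27), (35, r, 37, 39, 27), (35, r, 4, 20, 27), (35, r, 9, 9, 27), (8, p, 33, 10, 18), (8, p, 33, 10, 19), (8, p, 33, 10, 24), (8, p, 33, 10, 29)}.
Filtering on E != 37 leaves {(35, r, 33, 18, 27), (35, r, 33, 31, 27), (35, r, 4, 20, 27), (35, r, 9, 9, 27), (8, p, 33, 10, 18), (8, p, 33, 10, 19), (8, p, 33, 10, 24), (8, p, 33, 10, 29)}.
Projecting to E, D, F (4 duplicate(s) eliminated): {(33, 35, r), (33, 8, p), (4, 35, r), (9, 35, r)}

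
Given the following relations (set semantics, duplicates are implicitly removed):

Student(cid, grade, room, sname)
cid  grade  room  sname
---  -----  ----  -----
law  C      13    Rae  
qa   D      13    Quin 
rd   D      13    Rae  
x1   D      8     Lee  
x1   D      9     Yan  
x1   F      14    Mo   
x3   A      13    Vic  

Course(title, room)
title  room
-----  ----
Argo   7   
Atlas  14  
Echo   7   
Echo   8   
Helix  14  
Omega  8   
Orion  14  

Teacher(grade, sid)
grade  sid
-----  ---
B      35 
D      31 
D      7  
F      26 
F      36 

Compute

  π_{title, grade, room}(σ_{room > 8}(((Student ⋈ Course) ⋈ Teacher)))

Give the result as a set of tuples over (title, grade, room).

Student ⋈ Course (natural join on room): {(x1, D, 8, Lee, Echo), (x1, D, 8, Lee, Omega), (x1, F, 14, Mo, Atlas), (x1, F, 14, Mo, Helix), (x1, F, 14, Mo, Orion)}
(Student ⋈ Course) ⋈ Teacher (natural join on grade): {(x1, D, 8, Lee, Echo, 31), (x1, D, 8, Lee, Echo, 7), (x1, D, 8, Lee, Omega, 31), (x1, D, 8, Lee, Omega, 7), (x1, F, 14, Mo, Atlas, 26), (x1, F, 14, Mo, Atlas, 36), (x1, F, 14, Mo, Helix, 26), (x1, F, 14, Mo, Helix, 36), (x1, F, 14, Mo, Orion, 26), (x1, F, 14, Mo, Orion, 36)}
Filtering on room > 8 leaves {(x1, F, 14, Mo, Atlas, 26), (x1, F, 14, Mo, Atlas, 36), (x1, F, 14, Mo, Helix, 26), (x1, F, 14, Mo, Helix, 36), (x1, F, 14, Mo, Orion, 26), (x1, F, 14, Mo, Orion, 36)}.
Projecting to title, grade, room (3 duplicate(s) eliminated): {(Atlas, F, 14), (Helix, F, 14), (Orion, F, 14)}

{(Atlas, F, 14), (Helix, F, 14), (Orion, F, 14)}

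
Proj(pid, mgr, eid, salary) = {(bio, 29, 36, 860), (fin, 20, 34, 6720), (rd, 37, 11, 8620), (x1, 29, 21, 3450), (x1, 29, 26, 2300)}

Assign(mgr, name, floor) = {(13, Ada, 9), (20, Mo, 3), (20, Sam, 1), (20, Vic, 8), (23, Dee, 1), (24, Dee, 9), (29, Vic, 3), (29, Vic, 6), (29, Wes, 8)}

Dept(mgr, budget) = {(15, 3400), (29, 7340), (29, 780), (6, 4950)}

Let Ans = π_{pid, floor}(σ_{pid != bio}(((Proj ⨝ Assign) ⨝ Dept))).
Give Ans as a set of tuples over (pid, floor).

{(x1, 3), (x1, 6), (x1, 8)}

Proj ⋈ Assign (natural join on mgr): {(bio, 29, 36, 860, Vic, 3), (bio, 29, 36, 860, Vic, 6), (bio, 29, 36, 860, Wes, 8), (fin, 20, 34, 6720, Mo, 3), (fin, 20, 34, 6720, Sam, 1), (fin, 20, 34, 6720, Vic, 8), (x1, 29, 21, 3450, Vic, 3), (x1, 29, 21, 3450, Vic, 6), (x1, 29, 21, 3450, Wes, 8), (x1, 29, 26, 2300, Vic, 3), (x1, 29, 26, 2300, Vic, 6), (x1, 29, 26, 2300, Wes, 8)}
(Proj ⨝ Assign) ⋈ Dept (natural join on mgr): {(bio, 29, 36, 860, Vic, 3, 7340), (bio, 29, 36, 860, Vic, 3, 780), (bio, 29, 36, 860, Vic, 6, 7340), (bio, 29, 36, 860, Vic, 6, 780), (bio, 29, 36, 860, Wes, 8, 7340), (bio, 29, 36, 860, Wes, 8, 780), (x1, 29, 21, 3450, Vic, 3, 7340), (x1, 29, 21, 3450, Vic, 3, 780), (x1, 29, 21, 3450, Vic, 6, 7340), (x1, 29, 21, 3450, Vic, 6, 780), (x1, 29, 21, 3450, Wes, 8, 7340), (x1, 29, 21, 3450, Wes, 8, 780), (x1, 29, 26, 2300, Vic, 3, 7340), (x1, 29, 26, 2300, Vic, 3, 780), (x1, 29, 26, 2300, Vic, 6, 7340), (x1, 29, 26, 2300, Vic, 6, 780), (x1, 29, 26, 2300, Wes, 8, 7340), (x1, 29, 26, 2300, Wes, 8, 780)}
Selection pid != bio: {(x1, 29, 21, 3450, Vic, 3, 7340), (x1, 29, 21, 3450, Vic, 3, 780), (x1, 29, 21, 3450, Vic, 6, 7340), (x1, 29, 21, 3450, Vic, 6, 780), (x1, 29, 21, 3450, Wes, 8, 7340), (x1, 29, 21, 3450, Wes, 8, 780), (x1, 29, 26, 2300, Vic, 3, 7340), (x1, 29, 26, 2300, Vic, 3, 780), (x1, 29, 26, 2300, Vic, 6, 7340), (x1, 29, 26, 2300, Vic, 6, 780), (x1, 29, 26, 2300, Wes, 8, 7340), (x1, 29, 26, 2300, Wes, 8, 780)}
π[pid, floor]: project onto (pid, floor) (9 duplicate(s) eliminated) → {(x1, 3), (x1, 6), (x1, 8)}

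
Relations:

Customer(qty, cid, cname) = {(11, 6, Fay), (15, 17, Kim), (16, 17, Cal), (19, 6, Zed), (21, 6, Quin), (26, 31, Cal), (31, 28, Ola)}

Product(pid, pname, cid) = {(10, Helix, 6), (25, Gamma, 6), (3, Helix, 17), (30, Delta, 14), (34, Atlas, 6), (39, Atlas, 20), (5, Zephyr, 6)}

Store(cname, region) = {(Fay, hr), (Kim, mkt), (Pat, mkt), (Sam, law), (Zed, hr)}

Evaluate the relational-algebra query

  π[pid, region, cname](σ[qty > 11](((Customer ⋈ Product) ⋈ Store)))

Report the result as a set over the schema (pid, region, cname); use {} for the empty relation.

{(10, hr, Zed), (25, hr, Zed), (3, mkt, Kim), (34, hr, Zed), (5, hr, Zed)}

Joining Customer and Product on cid yields {(11, 6, Fay, 10, Helix), (11, 6, Fay, 25, Gamma), (11, 6, Fay, 34, Atlas), (11, 6, Fay, 5, Zephyr), (15, 17, Kim, 3, Helix), (16, 17, Cal, 3, Helix), (19, 6, Zed, 10, Helix), (19, 6, Zed, 25, Gamma), (19, 6, Zed, 34, Atlas), (19, 6, Zed, 5, Zephyr), (21, 6, Quin, 10, Helix), (21, 6, Quin, 25, Gamma), (21, 6, Quin, 34, Atlas), (21, 6, Quin, 5, Zephyr)}.
Joining (Customer ⋈ Product) and Store on cname yields {(11, 6, Fay, 10, Helix, hr), (11, 6, Fay, 25, Gamma, hr), (11, 6, Fay, 34, Atlas, hr), (11, 6, Fay, 5, Zephyr, hr), (15, 17, Kim, 3, Helix, mkt), (19, 6, Zed, 10, Helix, hr), (19, 6, Zed, 25, Gamma, hr), (19, 6, Zed, 34, Atlas, hr), (19, 6, Zed, 5, Zephyr, hr)}.
Selection qty > 11: {(15, 17, Kim, 3, Helix, mkt), (19, 6, Zed, 10, Helix, hr), (19, 6, Zed, 25, Gamma, hr), (19, 6, Zed, 34, Atlas, hr), (19, 6, Zed, 5, Zephyr, hr)}
π[pid, region, cname]: project onto (pid, region, cname) → {(10, hr, Zed), (25, hr, Zed), (3, mkt, Kim), (34, hr, Zed), (5, hr, Zed)}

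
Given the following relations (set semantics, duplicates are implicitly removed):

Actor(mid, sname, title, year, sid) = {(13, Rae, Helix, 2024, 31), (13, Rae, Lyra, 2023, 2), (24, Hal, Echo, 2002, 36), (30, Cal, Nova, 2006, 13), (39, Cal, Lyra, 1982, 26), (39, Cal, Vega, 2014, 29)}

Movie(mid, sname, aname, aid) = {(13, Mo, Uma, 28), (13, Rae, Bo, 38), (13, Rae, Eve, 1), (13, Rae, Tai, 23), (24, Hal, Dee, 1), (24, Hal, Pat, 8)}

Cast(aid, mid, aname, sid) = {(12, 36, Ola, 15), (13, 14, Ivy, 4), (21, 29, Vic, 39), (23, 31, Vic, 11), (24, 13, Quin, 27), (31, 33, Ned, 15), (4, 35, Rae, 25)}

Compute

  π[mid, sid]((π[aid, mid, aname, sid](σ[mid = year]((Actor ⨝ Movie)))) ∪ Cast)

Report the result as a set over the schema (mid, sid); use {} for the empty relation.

{(13, 27), (14, 4), (29, 39), (31, 11), (33, 15), (35, 25), (36, 15)}

Natural join on mid, sname: {(13, Rae, Helix, 2024, 31, Bo, 38), (13, Rae, Helix, 2024, 31, Eve, 1), (13, Rae, Helix, 2024, 31, Tai, 23), (13, Rae, Lyra, 2023, 2, Bo, 38), (13, Rae, Lyra, 2023, 2, Eve, 1), (13, Rae, Lyra, 2023, 2, Tai, 23), (24, Hal, Echo, 2002, 36, Dee, 1), (24, Hal, Echo, 2002, 36, Pat, 8)}
Apply σ_{mid = year}; surviving tuples: {}
π[aid, mid, aname, sid]: project onto (aid, mid, aname, sid) → {}
Union: {} with {(12, 36, Ola, 15), (13, 14, Ivy, 4), (21, 29, Vic, 39), (23, 31, Vic, 11), (24, 13, Quin, 27), (31, 33, Ned, 15), (4, 35, Rae, 25)} → {(12, 36, Ola, 15), (13, 14, Ivy, 4), (21, 29, Vic, 39), (23, 31, Vic, 11), (24, 13, Quin, 27), (31, 33, Ned, 15), (4, 35, Rae, 25)}
π[mid, sid]: project onto (mid, sid) → {(13, 27), (14, 4), (29, 39), (31, 11), (33, 15), (35, 25), (36, 15)}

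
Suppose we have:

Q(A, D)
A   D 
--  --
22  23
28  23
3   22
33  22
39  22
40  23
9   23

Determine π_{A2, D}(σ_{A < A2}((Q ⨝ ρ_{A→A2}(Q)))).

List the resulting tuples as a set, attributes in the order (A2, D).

{(22, 23), (28, 23), (33, 22), (39, 22), (40, 23)}

ρ[A→A2]: schema becomes (A2, D); tuples unchanged.
Joining Q and ρ_{A→A2}(Q) on D yields {(22, 23, 22), (22, 23, 28), (22, 23, 40), (22, 23, 9), (28, 23, 22), (28, 23, 28), (28, 23, 40), (28, 23, 9), (3, 22, 3), (3, 22, 33), (3, 22, 39), (33, 22, 3), (33, 22, 33), (33, 22, 39), (39, 22, 3), (39, 22, 33), (39, 22, 39), (40, 23, 22), (40, 23, 28), (40, 23, 40), (40, 23, 9), (9, 23, 22), (9, 23, 28), (9, 23, 40), (9, 23, 9)}.
Selection A < A2: {(22, 23, 28), (22, 23, 40), (28, 23, 40), (3, 22, 33), (3, 22, 39), (33, 22, 39), (9, 23, 22), (9, 23, 28), (9, 23, 40)}
π[A2, D]: project onto (A2, D) (4 duplicate(s) eliminated) → {(22, 23), (28, 23), (33, 22), (39, 22), (40, 23)}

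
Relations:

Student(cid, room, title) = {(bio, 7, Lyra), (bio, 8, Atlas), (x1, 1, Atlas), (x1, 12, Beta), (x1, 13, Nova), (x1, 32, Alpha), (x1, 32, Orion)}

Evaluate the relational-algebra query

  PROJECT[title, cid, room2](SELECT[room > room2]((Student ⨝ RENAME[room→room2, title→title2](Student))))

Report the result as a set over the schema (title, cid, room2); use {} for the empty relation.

{(Alpha, x1, 1), (Alpha, x1, 12), (Alpha, x1, 13), (Atlas, bio, 7), (Beta, x1, 1), (Nova, x1, 1), (Nova, x1, 12), (Orion, x1, 1), (Orion, x1, 12), (Orion, x1, 13)}

ρ[room→room2, title→title2]: schema becomes (cid, room2, title2); tuples unchanged.
Natural join on cid: {(bio, 7, Lyra, 7, Lyra), (bio, 7, Lyra, 8, Atlas), (bio, 8, Atlas, 7, Lyra), (bio, 8, Atlas, 8, Atlas), (x1, 1, Atlas, 1, Atlas), (x1, 1, Atlas, 12, Beta), (x1, 1, Atlas, 13, Nova), (x1, 1, Atlas, 32, Alpha), (x1, 1, Atlas, 32, Orion), (x1, 12, Beta, 1, Atlas), (x1, 12, Beta, 12, Beta), (x1, 12, Beta, 13, Nova), (x1, 12, Beta, 32, Alpha), (x1, 12, Beta, 32, Orion), (x1, 13, Nova, 1, Atlas), (x1, 13, Nova, 12, Beta), (x1, 13, Nova, 13, Nova), (x1, 13, Nova, 32, Alpha), (x1, 13, Nova, 32, Orion), (x1, 32, Alpha, 1, Atlas), (x1, 32, Alpha, 12, Beta), (x1, 32, Alpha, 13, Nova), (x1, 32, Alpha, 32, Alpha), (x1, 32, Alpha, 32, Orion), (x1, 32, Orion, 1, Atlas), (x1, 32, Orion, 12, Beta), (x1, 32, Orion, 13, Nova), (x1, 32, Orion, 32, Alpha), (x1, 32, Orion, 32, Orion)}
Apply σ_{room > room2}; surviving tuples: {(bio, 8, Atlas, 7, Lyra), (x1, 12, Beta, 1, Atlas), (x1, 13, Nova, 1, Atlas), (x1, 13, Nova, 12, Beta), (x1, 32, Alpha, 1, Atlas), (x1, 32, Alpha, 12, Beta), (x1, 32, Alpha, 13, Nova), (x1, 32, Orion, 1, Atlas), (x1, 32, Orion, 12, Beta), (x1, 32, Orion, 13, Nova)}
π[title, cid, room2]: project onto (title, cid, room2) → {(Alpha, x1, 1), (Alpha, x1, 12), (Alpha, x1, 13), (Atlas, bio, 7), (Beta, x1, 1), (Nova, x1, 1), (Nova, x1, 12), (Orion, x1, 1), (Orion, x1, 12), (Orion, x1, 13)}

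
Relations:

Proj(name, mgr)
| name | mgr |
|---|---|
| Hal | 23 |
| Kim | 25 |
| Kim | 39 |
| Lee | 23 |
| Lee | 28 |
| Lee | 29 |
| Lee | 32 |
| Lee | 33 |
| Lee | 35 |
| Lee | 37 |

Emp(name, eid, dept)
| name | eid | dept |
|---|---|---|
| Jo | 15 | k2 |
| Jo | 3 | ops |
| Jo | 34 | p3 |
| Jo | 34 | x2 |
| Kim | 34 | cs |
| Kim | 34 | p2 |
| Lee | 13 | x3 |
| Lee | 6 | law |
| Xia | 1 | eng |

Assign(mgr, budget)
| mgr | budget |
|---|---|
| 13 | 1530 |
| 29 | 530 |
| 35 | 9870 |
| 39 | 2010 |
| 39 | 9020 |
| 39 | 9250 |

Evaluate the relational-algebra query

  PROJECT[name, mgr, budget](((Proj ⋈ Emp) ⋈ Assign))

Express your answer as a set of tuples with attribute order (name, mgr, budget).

{(Kim, 39, 2010), (Kim, 39, 9020), (Kim, 39, 9250), (Lee, 29, 530), (Lee, 35, 9870)}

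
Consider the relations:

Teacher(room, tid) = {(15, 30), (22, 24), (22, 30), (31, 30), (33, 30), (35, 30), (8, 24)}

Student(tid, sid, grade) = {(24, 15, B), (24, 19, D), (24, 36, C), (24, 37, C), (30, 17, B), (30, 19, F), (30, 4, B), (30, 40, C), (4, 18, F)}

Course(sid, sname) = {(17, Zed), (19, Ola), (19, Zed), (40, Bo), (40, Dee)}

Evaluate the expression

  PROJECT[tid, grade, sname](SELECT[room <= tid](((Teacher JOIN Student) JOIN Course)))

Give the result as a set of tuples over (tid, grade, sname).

Natural join on tid: {(15, 30, 17, B), (15, 30, 19, F), (15, 30, 4, B), (15, 30, 40, C), (22, 24, 15, B), (22, 24, 19, D), (22, 24, 36, C), (22, 24, 37, C), (22, 30, 17, B), (22, 30, 19, F), (22, 30, 4, B), (22, 30, 40, C), (31, 30, 17, B), (31, 30, 19, F), (31, 30, 4, B), (31, 30, 40, C), (33, 30, 17, B), (33, 30, 19, F), (33, 30, 4, B), (33, 30, 40, C), (35, 30, 17, B), (35, 30, 19, F), (35, 30, 4, B), (35, 30, 40, C), (8, 24, 15, B), (8, 24, 19, D), (8, 24, 36, C), (8, 24, 37, C)}
Natural join on sid: {(15, 30, 17, B, Zed), (15, 30, 19, F, Ola), (15, 30, 19, F, Zed), (15, 30, 40, C, Bo), (15, 30, 40, C, Dee), (22, 24, 19, D, Ola), (22, 24, 19, D, Zed), (22, 30, 17, B, Zed), (22, 30, 19, F, Ola), (22, 30, 19, F, Zed), (22, 30, 40, C, Bo), (22, 30, 40, C, Dee), (31, 30, 17, B, Zed), (31, 30, 19, F, Ola), (31, 30, 19, F, Zed), (31, 30, 40, C, Bo), (31, 30, 40, C, Dee), (33, 30, 17, B, Zed), (33, 30, 19, F, Ola), (33, 30, 19, F, Zed), (33, 30, 40, C, Bo), (33, 30, 40, C, Dee), (35, 30, 17, B, Zed), (35, 30, 19, F, Ola), (35, 30, 19, F, Zed), (35, 30, 40, C, Bo), (35, 30, 40, C, Dee), (8, 24, 19, D, Ola), (8, 24, 19, D, Zed)}
σ[room <= tid]: keep tuples satisfying room <= tid → {(15, 30, 17, B, Zed), (15, 30, 19, F, Ola), (15, 30, 19, F, Zed), (15, 30, 40, C, Bo), (15, 30, 40, C, Dee), (22, 24, 19, D, Ola), (22, 24, 19, D, Zed), (22, 30, 17, B, Zed), (22, 30, 19, F, Ola), (22, 30, 19, F, Zed), (22, 30, 40, C, Bo), (22, 30, 40, C, Dee), (8, 24, 19, D, Ola), (8, 24, 19, D, Zed)}
Projecting to tid, grade, sname (7 duplicate(s) eliminated): {(24, D, Ola), (24, D, Zed), (30, B, Zed), (30, C, Bo), (30, C, Dee), (30, F, Ola), (30, F, Zed)}

{(24, D, Ola), (24, D, Zed), (30, B, Zed), (30, C, Bo), (30, C, Dee), (30, F, Ola), (30, F, Zed)}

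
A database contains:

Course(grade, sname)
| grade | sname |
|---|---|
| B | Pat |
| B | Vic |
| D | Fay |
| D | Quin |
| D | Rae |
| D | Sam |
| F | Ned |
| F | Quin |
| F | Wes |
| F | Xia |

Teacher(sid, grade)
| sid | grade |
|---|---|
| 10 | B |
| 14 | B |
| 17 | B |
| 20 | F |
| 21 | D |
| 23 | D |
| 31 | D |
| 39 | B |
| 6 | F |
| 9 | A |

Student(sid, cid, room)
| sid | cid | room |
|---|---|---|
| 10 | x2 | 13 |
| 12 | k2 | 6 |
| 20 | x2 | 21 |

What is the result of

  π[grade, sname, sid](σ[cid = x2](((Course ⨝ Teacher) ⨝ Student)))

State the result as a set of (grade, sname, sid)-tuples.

{(B, Pat, 10), (B, Vic, 10), (F, Ned, 20), (F, Quin, 20), (F, Wes, 20), (F, Xia, 20)}

Natural join on grade: {(B, Pat, 10), (B, Pat, 14), (B, Pat, 17), (B, Pat, 39), (B, Vic, 10), (B, Vic, 14), (B, Vic, 17), (B, Vic, 39), (D, Fay, 21), (D, Fay, 23), (D, Fay, 31), (D, Quin, 21), (D, Quin, 23), (D, Quin, 31), (D, Rae, 21), (D, Rae, 23), (D, Rae, 31), (D, Sam, 21), (D, Sam, 23), (D, Sam, 31), (F, Ned, 20), (F, Ned, 6), (F, Quin, 20), (F, Quin, 6), (F, Wes, 20), (F, Wes, 6), (F, Xia, 20), (F, Xia, 6)}
Natural join on sid: {(B, Pat, 10, x2, 13), (B, Vic, 10, x2, 13), (F, Ned, 20, x2, 21), (F, Quin, 20, x2, 21), (F, Wes, 20, x2, 21), (F, Xia, 20, x2, 21)}
Apply σ_{cid = x2}; surviving tuples: {(B, Pat, 10, x2, 13), (B, Vic, 10, x2, 13), (F, Ned, 20, x2, 21), (F, Quin, 20, x2, 21), (F, Wes, 20, x2, 21), (F, Xia, 20, x2, 21)}
π[grade, sname, sid]: project onto (grade, sname, sid) → {(B, Pat, 10), (B, Vic, 10), (F, Ned, 20), (F, Quin, 20), (F, Wes, 20), (F, Xia, 20)}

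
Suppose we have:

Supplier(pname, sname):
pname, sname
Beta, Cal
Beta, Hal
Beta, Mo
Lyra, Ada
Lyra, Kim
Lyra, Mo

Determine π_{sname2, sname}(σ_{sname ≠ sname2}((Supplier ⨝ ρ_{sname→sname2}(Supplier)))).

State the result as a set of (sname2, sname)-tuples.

{(Ada, Kim), (Ada, Mo), (Cal, Hal), (Cal, Mo), (Hal, Cal), (Hal, Mo), (Kim, Ada), (Kim, Mo), (Mo, Ada), (Mo, Cal), (Mo, Hal), (Mo, Kim)}

ρ[sname→sname2]: schema becomes (pname, sname2); tuples unchanged.
Joining Supplier and ρ_{sname→sname2}(Supplier) on pname yields {(Beta, Cal, Cal), (Beta, Cal, Hal), (Beta, Cal, Mo), (Beta, Hal, Cal), (Beta, Hal, Hal), (Beta, Hal, Mo), (Beta, Mo, Cal), (Beta, Mo, Hal), (Beta, Mo, Mo), (Lyra, Ada, Ada), (Lyra, Ada, Kim), (Lyra, Ada, Mo), (Lyra, Kim, Ada), (Lyra, Kim, Kim), (Lyra, Kim, Mo), (Lyra, Mo, Ada), (Lyra, Mo, Kim), (Lyra, Mo, Mo)}.
Filtering on sname ≠ sname2 leaves {(Beta, Cal, Hal), (Beta, Cal, Mo), (Beta, Hal, Cal), (Beta, Hal, Mo), (Beta, Mo, Cal), (Beta, Mo, Hal), (Lyra, Ada, Kim), (Lyra, Ada, Mo), (Lyra, Kim, Ada), (Lyra, Kim, Mo), (Lyra, Mo, Ada), (Lyra, Mo, Kim)}.
Keep only column(s) sname2, sname: {(Ada, Kim), (Ada, Mo), (Cal, Hal), (Cal, Mo), (Hal, Cal), (Hal, Mo), (Kim, Ada), (Kim, Mo), (Mo, Ada), (Mo, Cal), (Mo, Hal), (Mo, Kim)}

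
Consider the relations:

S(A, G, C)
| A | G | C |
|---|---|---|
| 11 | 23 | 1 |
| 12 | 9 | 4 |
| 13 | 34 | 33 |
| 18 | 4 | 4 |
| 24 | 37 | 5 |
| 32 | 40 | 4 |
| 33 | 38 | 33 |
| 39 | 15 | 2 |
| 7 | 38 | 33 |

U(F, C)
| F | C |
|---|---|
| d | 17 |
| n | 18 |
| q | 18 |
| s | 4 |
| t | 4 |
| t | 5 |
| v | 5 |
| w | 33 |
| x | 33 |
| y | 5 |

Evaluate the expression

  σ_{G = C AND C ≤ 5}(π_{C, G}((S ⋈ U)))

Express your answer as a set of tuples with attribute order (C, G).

Natural join on C: {(12, 9, 4, s), (12, 9, 4, t), (13, 34, 33, w), (13, 34, 33, x), (18, 4, 4, s), (18, 4, 4, t), (24, 37, 5, t), (24, 37, 5, v), (24, 37, 5, y), (32, 40, 4, s), (32, 40, 4, t), (33, 38, 33, w), (33, 38, 33, x), (7, 38, 33, w), (7, 38, 33, x)}
Keep only column(s) C, G (9 duplicate(s) eliminated): {(33, 34), (33, 38), (4, 4), (4, 40), (4, 9), (5, 37)}
Filtering on G = C AND C ≤ 5 leaves {(4, 4)}.

{(4, 4)}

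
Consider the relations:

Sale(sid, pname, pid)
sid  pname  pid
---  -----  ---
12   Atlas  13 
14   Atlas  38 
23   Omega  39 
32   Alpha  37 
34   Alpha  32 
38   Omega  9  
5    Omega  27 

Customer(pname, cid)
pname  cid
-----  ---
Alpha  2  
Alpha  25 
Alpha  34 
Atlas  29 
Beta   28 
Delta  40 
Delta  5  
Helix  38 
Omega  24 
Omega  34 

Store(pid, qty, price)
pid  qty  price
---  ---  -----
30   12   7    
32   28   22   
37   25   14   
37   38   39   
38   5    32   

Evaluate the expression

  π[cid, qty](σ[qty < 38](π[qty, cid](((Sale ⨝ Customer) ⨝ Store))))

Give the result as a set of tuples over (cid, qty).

{(2, 25), (2, 28), (25, 25), (25, 28), (29, 5), (34, 25), (34, 28)}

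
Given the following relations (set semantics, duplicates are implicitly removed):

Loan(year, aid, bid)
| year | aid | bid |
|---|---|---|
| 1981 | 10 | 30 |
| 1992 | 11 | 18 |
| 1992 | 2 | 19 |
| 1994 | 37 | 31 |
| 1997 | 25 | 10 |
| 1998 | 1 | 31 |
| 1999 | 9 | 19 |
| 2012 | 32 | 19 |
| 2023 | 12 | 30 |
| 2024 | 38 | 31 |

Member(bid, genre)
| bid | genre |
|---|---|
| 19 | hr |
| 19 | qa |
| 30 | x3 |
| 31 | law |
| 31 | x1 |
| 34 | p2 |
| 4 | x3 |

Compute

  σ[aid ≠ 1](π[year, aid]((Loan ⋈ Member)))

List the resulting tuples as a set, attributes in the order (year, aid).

Loan ⋈ Member (natural join on bid): {(1981, 10, 30, x3), (1992, 2, 19, hr), (1992, 2, 19, qa), (1994, 37, 31, law), (1994, 37, 31, x1), (1998, 1, 31, law), (1998, 1, 31, x1), (1999, 9, 19, hr), (1999, 9, 19, qa), (2012, 32, 19, hr), (2012, 32, 19, qa), (2023, 12, 30, x3), (2024, 38, 31, law), (2024, 38, 31, x1)}
π[year, aid]: project onto (year, aid) (6 duplicate(s) eliminated) → {(1981, 10), (1992, 2), (1994, 37), (1998, 1), (1999, 9), (2012, 32), (2023, 12), (2024, 38)}
σ[aid ≠ 1]: keep tuples satisfying aid ≠ 1 → {(1981, 10), (1992, 2), (1994, 37), (1999, 9), (2012, 32), (2023, 12), (2024, 38)}

{(1981, 10), (1992, 2), (1994, 37), (1999, 9), (2012, 32), (2023, 12), (2024, 38)}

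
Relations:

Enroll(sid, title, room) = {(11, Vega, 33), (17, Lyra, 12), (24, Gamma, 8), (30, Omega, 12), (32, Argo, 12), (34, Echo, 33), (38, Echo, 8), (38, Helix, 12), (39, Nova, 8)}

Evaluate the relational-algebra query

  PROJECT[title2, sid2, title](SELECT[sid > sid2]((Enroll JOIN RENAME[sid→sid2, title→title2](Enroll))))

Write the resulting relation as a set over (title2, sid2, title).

{(Argo, 32, Helix), (Echo, 38, Nova), (Gamma, 24, Echo), (Gamma, 24, Nova), (Lyra, 17, Argo), (Lyra, 17, Helix), (Lyra, 17, Omega), (Omega, 30, Argo), (Omega, 30, Helix), (Vega, 11, Echo)}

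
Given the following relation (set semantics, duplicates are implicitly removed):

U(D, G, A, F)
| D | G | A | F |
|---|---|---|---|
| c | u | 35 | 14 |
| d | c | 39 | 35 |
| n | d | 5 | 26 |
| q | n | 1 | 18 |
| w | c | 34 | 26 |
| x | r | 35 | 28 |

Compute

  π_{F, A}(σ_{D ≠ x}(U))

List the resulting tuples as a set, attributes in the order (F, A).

{(14, 35), (18, 1), (26, 34), (26, 5), (35, 39)}

Selection D ≠ x: {(c, u, 35, 14), (d, c, 39, 35), (n, d, 5, 26), (q, n, 1, 18), (w, c, 34, 26)}
π[F, A]: project onto (F, A) → {(14, 35), (18, 1), (26, 34), (26, 5), (35, 39)}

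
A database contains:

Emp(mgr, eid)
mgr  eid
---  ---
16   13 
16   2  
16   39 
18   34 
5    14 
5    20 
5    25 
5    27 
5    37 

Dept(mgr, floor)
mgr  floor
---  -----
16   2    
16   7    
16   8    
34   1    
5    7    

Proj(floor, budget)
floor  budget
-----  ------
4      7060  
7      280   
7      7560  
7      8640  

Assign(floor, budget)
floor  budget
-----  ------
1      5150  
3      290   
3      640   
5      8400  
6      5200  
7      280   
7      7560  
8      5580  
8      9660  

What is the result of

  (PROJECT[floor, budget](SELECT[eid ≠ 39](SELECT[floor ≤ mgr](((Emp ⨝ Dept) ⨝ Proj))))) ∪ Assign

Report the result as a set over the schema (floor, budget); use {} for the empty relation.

Natural join on mgr: {(16, 13, 2), (16, 13, 7), (16, 13, 8), (16, 2, 2), (16, 2, 7), (16, 2, 8), (16, 39, 2), (16, 39, 7), (16, 39, 8), (5, 14, 7), (5, 20, 7), (5, 25, 7), (5, 27, 7), (5, 37, 7)}
Natural join on floor: {(16, 13, 7, 280), (16, 13, 7, 7560), (16, 13, 7, 8640), (16, 2, 7, 280), (16, 2, 7, 7560), (16, 2, 7, 8640), (16, 39, 7, 280), (16, 39, 7, 7560), (16, 39, 7, 8640), (5, 14, 7, 280), (5, 14, 7, 7560), (5, 14, 7, 8640), (5, 20, 7, 280), (5, 20, 7, 7560), (5, 20, 7, 8640), (5, 25, 7, 280), (5, 25, 7, 7560), (5, 25, 7, 8640), (5, 27, 7, 280), (5, 27, 7, 7560), (5, 27, 7, 8640), (5, 37, 7, 280), (5, 37, 7, 7560), (5, 37, 7, 8640)}
σ[floor ≤ mgr]: keep tuples satisfying floor ≤ mgr → {(16, 13, 7, 280), (16, 13, 7, 7560), (16, 13, 7, 8640), (16, 2, 7, 280), (16, 2, 7, 7560), (16, 2, 7, 8640), (16, 39, 7, 280), (16, 39, 7, 7560), (16, 39, 7, 8640)}
σ[eid ≠ 39]: keep tuples satisfying eid ≠ 39 → {(16, 13, 7, 280), (16, 13, 7, 7560), (16, 13, 7, 8640), (16, 2, 7, 280), (16, 2, 7, 7560), (16, 2, 7, 8640)}
Keep only column(s) floor, budget (3 duplicate(s) eliminated): {(7, 280), (7, 7560), (7, 8640)}
Union: {(7, 280), (7, 7560), (7, 8640)} with {(1, 5150), (3, 290), (3, 640), (5, 8400), (6, 5200), (7, 280), (7, 7560), (8, 5580), (8, 9660)} → {(1, 5150), (3, 290), (3, 640), (5, 8400), (6, 5200), (7, 280), (7, 7560), (7, 8640), (8, 5580), (8, 9660)}

{(1, 5150), (3, 290), (3, 640), (5, 8400), (6, 5200), (7, 280), (7, 7560), (7, 8640), (8, 5580), (8, 9660)}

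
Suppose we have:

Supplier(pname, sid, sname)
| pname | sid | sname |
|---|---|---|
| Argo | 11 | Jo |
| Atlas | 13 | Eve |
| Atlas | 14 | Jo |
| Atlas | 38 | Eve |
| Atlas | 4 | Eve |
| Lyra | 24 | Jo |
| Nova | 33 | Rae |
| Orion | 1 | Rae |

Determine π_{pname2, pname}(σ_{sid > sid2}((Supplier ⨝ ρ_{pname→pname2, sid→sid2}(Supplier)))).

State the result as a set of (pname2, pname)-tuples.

ρ[pname→pname2, sid→sid2]: schema becomes (pname2, sid2, sname); tuples unchanged.
Natural join on sname: {(Argo, 11, Jo, Argo, 11), (Argo, 11, Jo, Atlas, 14), (Argo, 11, Jo, Lyra, 24), (Atlas, 13, Eve, Atlas, 13), (Atlas, 13, Eve, Atlas, 38), (Atlas, 13, Eve, Atlas, 4), (Atlas, 14, Jo, Argo, 11), (Atlas, 14, Jo, Atlas, 14), (Atlas, 14, Jo, Lyra, 24), (Atlas, 38, Eve, Atlas, 13), (Atlas, 38, Eve, Atlas, 38), (Atlas, 38, Eve, Atlas, 4), (Atlas, 4, Eve, Atlas, 13), (Atlas, 4, Eve, Atlas, 38), (Atlas, 4, Eve, Atlas, 4), (Lyra, 24, Jo, Argo, 11), (Lyra, 24, Jo, Atlas, 14), (Lyra, 24, Jo, Lyra, 24), (Nova, 33, Rae, Nova, 33), (Nova, 33, Rae, Orion, 1), (Orion, 1, Rae, Nova, 33), (Orion, 1, Rae, Orion, 1)}
Filtering on sid > sid2 leaves {(Atlas, 13, Eve, Atlas, 4), (Atlas, 14, Jo, Argo, 11), (Atlas, 38, Eve, Atlas, 13), (Atlas, 38, Eve, Atlas, 4), (Lyra, 24, Jo, Argo, 11), (Lyra, 24, Jo, Atlas, 14), (Nova, 33, Rae, Orion, 1)}.
π[pname2, pname]: project onto (pname2, pname) (2 duplicate(s) eliminated) → {(Argo, Atlas), (Argo, Lyra), (Atlas, Atlas), (Atlas, Lyra), (Orion, Nova)}

{(Argo, Atlas), (Argo, Lyra), (Atlas, Atlas), (Atlas, Lyra), (Orion, Nova)}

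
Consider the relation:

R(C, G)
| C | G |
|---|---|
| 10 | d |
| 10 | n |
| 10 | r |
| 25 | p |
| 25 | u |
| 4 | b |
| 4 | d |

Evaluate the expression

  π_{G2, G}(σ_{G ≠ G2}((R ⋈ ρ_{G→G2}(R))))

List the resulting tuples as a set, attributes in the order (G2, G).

{(b, d), (d, b), (d, n), (d, r), (n, d), (n, r), (p, u), (r, d), (r, n), (u, p)}

ρ[G→G2]: schema becomes (C, G2); tuples unchanged.
R ⋈ ρ_{G→G2}(R) (natural join on C): {(10, d, d), (10, d, n), (10, d, r), (10, n, d), (10, n, n), (10, n, r), (10, r, d), (10, r, n), (10, r, r), (25, p, p), (25, p, u), (25, u, p), (25, u, u), (4, b, b), (4, b, d), (4, d, b), (4, d, d)}
Filtering on G ≠ G2 leaves {(10, d, n), (10, d, r), (10, n, d), (10, n, r), (10, r, d), (10, r, n), (25, p, u), (25, u, p), (4, b, d), (4, d, b)}.
Keep only column(s) G2, G: {(b, d), (d, b), (d, n), (d, r), (n, d), (n, r), (p, u), (r, d), (r, n), (u, p)}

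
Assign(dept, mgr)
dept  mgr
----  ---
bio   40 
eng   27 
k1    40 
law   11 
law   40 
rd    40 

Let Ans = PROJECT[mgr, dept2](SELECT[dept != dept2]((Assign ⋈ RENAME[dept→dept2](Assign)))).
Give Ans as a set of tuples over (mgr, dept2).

{(40, bio), (40, k1), (40, law), (40, rd)}

ρ[dept→dept2]: schema becomes (dept2, mgr); tuples unchanged.
Joining Assign and RENAME[dept→dept2](Assign) on mgr yields {(bio, 40, bio), (bio, 40, k1), (bio, 40, law), (bio, 40, rd), (eng, 27, eng), (k1, 40, bio), (k1, 40, k1), (k1, 40, law), (k1, 40, rd), (law, 11, law), (law, 40, bio), (law, 40, k1), (law, 40, law), (law, 40, rd), (rd, 40, bio), (rd, 40, k1), (rd, 40, law), (rd, 40, rd)}.
σ[dept != dept2]: keep tuples satisfying dept != dept2 → {(bio, 40, k1), (bio, 40, law), (bio, 40, rd), (k1, 40, bio), (k1, 40, law), (k1, 40, rd), (law, 40, bio), (law, 40, k1), (law, 40, rd), (rd, 40, bio), (rd, 40, k1), (rd, 40, law)}
π[mgr, dept2]: project onto (mgr, dept2) (8 duplicate(s) eliminated) → {(40, bio), (40, k1), (40, law), (40, rd)}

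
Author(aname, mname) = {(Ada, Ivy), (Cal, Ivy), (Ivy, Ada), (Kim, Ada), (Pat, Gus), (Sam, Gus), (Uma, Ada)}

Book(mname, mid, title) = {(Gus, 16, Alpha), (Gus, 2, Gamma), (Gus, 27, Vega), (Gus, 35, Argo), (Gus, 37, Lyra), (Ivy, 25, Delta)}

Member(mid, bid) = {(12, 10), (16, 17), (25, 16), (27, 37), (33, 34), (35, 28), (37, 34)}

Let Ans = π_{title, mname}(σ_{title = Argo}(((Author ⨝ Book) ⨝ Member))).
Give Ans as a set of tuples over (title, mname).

{(Argo, Gus)}

Author ⋈ Book (natural join on mname): {(Ada, Ivy, 25, Delta), (Cal, Ivy, 25, Delta), (Pat, Gus, 16, Alpha), (Pat, Gus, 2, Gamma), (Pat, Gus, 27, Vega), (Pat, Gus, 35, Argo), (Pat, Gus, 37, Lyra), (Sam, Gus, 16, Alpha), (Sam, Gus, 2, Gamma), (Sam, Gus, 27, Vega), (Sam, Gus, 35, Argo), (Sam, Gus, 37, Lyra)}
(Author ⨝ Book) ⋈ Member (natural join on mid): {(Ada, Ivy, 25, Delta, 16), (Cal, Ivy, 25, Delta, 16), (Pat, Gus, 16, Alpha, 17), (Pat, Gus, 27, Vega, 37), (Pat, Gus, 35, Argo, 28), (Pat, Gus, 37, Lyra, 34), (Sam, Gus, 16, Alpha, 17), (Sam, Gus, 27, Vega, 37), (Sam, Gus, 35, Argo, 28), (Sam, Gus, 37, Lyra, 34)}
Selection title = Argo: {(Pat, Gus, 35, Argo, 28), (Sam, Gus, 35, Argo, 28)}
Projecting to title, mname (1 duplicate(s) eliminated): {(Argo, Gus)}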